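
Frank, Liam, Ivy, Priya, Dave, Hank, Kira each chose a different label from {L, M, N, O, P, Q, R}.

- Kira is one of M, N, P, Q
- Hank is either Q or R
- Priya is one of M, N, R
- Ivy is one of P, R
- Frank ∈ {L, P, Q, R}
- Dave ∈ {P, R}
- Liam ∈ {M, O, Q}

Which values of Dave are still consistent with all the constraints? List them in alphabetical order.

The 7 variables together cover exactly {L, M, N, O, P, Q, R} — 7 values for 7 variables — and L appears only in Frank's list, so Frank = L.
The 6 still-open variables together cover exactly {M, N, O, P, Q, R} — 6 values for 6 variables — and O appears only in Liam's list, so Liam = O.
Ivy and Dave between them cover only {P, R} — a naked pair. Remove those values from Priya, Hank, Kira.
Hank's domain is down to {Q}, so Hank = Q. So Kira can't be Q.
No further eliminations apply; Dave can still be any of P, R.

P, R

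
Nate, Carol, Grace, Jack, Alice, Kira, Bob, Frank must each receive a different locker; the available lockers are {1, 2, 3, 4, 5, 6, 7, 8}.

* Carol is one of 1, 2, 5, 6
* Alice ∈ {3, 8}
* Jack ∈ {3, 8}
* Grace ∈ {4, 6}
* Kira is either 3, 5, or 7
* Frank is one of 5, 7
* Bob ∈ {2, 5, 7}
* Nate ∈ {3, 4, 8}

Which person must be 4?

The 8 variables together cover exactly {1, 2, 3, 4, 5, 6, 7, 8} — 8 values for 8 variables — and 1 appears only in Carol's list, so Carol = 1.
The 7 still-open variables together cover exactly {2, 3, 4, 5, 6, 7, 8} — 7 values for 7 variables — and 2 appears only in Bob's list, so Bob = 2.
The 6 still-open variables together cover exactly {3, 4, 5, 6, 7, 8} — 6 values for 6 variables — and 6 appears only in Grace's list, so Grace = 6.
The 5 still-open variables together cover exactly {3, 4, 5, 7, 8} — 5 values for 5 variables — and 4 appears only in Nate's list, so Nate = 4.

Nate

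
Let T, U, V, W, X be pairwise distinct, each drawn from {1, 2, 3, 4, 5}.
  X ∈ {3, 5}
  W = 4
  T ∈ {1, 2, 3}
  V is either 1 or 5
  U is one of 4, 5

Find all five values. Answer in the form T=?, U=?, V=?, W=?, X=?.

W's domain is down to {4}, so W = 4. Remove 4 from U.
U's domain is down to {5}, so U = 5. Remove 5 from V, X.
That leaves V = 1. Remove 1 from T.
X has just one choice, so X = 3. Remove 3 from T.
T must be 2 (only option left).

T=2, U=5, V=1, W=4, X=3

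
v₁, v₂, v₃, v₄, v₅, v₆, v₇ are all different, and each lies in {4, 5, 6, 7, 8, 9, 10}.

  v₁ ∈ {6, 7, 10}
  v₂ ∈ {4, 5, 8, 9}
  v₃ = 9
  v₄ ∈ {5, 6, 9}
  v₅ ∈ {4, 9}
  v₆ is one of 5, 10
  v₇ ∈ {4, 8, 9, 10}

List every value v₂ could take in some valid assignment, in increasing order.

v₃ has just one choice, so v₃ = 9. Remove 9 from v₂, v₄, v₅, v₇.
v₅'s domain is down to {4}, so v₅ = 4. So v₂, v₇ can't be 4.
Among the 5 still-open variables, 7 fits only v₁ (and all 5 values in {5, 6, 7, 8, 10} must be used), so v₁ = 7.
The 4 still-open variables draw from only 4 values {5, 6, 8, 10}, so each is used; only v₄ can be 6, hence v₄ = 6.
No further eliminations apply; v₂ can still be any of 5, 8.

5, 8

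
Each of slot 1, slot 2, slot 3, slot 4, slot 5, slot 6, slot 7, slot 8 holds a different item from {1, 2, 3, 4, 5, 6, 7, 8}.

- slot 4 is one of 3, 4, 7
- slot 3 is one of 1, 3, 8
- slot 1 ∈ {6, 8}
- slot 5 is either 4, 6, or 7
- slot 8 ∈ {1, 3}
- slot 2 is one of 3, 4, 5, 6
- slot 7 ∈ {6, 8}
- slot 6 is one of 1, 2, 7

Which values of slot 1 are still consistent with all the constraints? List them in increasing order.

6, 8

Among the 8 variables, 2 fits only slot 6 (and all 8 values in {1, 2, 3, 4, 5, 6, 7, 8} must be used), so slot 6 = 2.
The 7 still-open variables draw from only 7 values {1, 3, 4, 5, 6, 7, 8}, so each is used; only slot 2 can be 5, hence slot 2 = 5.
slot 1 and slot 7 between them cover only {6, 8} — a naked pair. Remove those values from slot 3, slot 5.
slot 3 and slot 8 share exactly the 2 values {1, 3}; by pigeonhole those values go to them, so strike 1, 3 from slot 4.
No further eliminations apply; slot 1 can still be any of 6, 8.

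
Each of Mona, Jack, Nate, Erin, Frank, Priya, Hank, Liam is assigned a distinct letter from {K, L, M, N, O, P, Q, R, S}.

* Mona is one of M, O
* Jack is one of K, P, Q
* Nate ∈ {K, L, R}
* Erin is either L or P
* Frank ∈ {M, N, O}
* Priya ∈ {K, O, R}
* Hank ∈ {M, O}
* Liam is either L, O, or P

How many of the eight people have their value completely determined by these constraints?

2

The 8 variables draw from only 8 values {K, L, M, N, O, P, Q, R}, so each is used; only Frank can be N, hence Frank = N.
The 7 still-open variables draw from only 7 values {K, L, M, O, P, Q, R}, so each is used; only Jack can be Q, hence Jack = Q.
Mona and Hank share exactly the 2 values {M, O}; by pigeonhole those values go to them, so strike M, O from Priya, Liam.
Erin and Liam share exactly the 2 values {L, P}; by pigeonhole those values go to them, so strike L, P from Nate.
Determined: Jack=Q, Frank=N. The other people each still have more than one consistent value. That makes 2.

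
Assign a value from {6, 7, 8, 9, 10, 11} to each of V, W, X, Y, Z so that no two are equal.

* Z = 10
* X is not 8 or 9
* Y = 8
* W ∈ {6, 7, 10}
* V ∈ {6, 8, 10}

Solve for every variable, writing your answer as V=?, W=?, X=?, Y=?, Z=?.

Y has just one choice, so Y = 8. Strike 8 from V.
Z must be 10 (only option left). So V, W, X can't be 10.
V must be 6 (only option left). Strike 6 from W, X.
W must be 7 (only option left). So X can't be 7.
X has just one choice, so X = 11.

V=6, W=7, X=11, Y=8, Z=10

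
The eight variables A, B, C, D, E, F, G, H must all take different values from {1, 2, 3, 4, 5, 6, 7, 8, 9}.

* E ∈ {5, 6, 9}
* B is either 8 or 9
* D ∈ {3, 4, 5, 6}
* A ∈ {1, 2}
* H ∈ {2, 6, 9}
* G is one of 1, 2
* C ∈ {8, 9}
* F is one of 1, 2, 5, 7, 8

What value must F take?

A and G share exactly the 2 values {1, 2}; by pigeonhole those values go to them, so strike 1, 2 from F, H.
B and C between them cover only {8, 9} — a naked pair. Remove those values from E, F, H.
H's domain is down to {6}, so H = 6. Eliminate 6 elsewhere: D, E.
E's domain is down to {5}, so E = 5. Eliminate 5 elsewhere: D, F.
So F = 7.

7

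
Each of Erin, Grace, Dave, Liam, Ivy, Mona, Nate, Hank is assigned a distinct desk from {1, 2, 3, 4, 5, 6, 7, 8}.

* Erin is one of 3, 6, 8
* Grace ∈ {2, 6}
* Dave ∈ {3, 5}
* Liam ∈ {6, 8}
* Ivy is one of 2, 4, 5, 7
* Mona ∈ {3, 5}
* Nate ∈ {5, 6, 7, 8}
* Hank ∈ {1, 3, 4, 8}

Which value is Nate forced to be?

7

The 8 variables together cover exactly {1, 2, 3, 4, 5, 6, 7, 8} — 8 values for 8 variables — and 1 appears only in Hank's list, so Hank = 1.
Among the 7 still-open variables, 4 fits only Ivy (and all 7 values in {2, 3, 4, 5, 6, 7, 8} must be used), so Ivy = 4.
The 6 still-open variables draw from only 6 values {2, 3, 5, 6, 7, 8}, so each is used; only Grace can be 2, hence Grace = 2.
Among the 5 still-open variables, 7 fits only Nate (and all 5 values in {3, 5, 6, 7, 8} must be used), so Nate = 7.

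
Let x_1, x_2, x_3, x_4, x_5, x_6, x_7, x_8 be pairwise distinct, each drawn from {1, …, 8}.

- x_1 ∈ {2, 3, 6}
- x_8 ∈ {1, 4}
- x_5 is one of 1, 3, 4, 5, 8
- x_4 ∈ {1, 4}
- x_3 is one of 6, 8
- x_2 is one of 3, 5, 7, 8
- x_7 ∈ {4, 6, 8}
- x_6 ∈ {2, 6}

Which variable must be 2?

Among the 8 variables, 7 fits only x_2 (and all 8 values in {1, 2, 3, 4, 5, 6, 7, 8} must be used), so x_2 = 7.
The 7 still-open variables together cover exactly {1, 2, 3, 4, 5, 6, 8} — 7 values for 7 variables — and 5 appears only in x_5's list, so x_5 = 5.
The 6 still-open variables together cover exactly {1, 2, 3, 4, 6, 8} — 6 values for 6 variables — and 3 appears only in x_1's list, so x_1 = 3.
The 5 still-open variables together cover exactly {1, 2, 4, 6, 8} — 5 values for 5 variables — and 2 appears only in x_6's list, so x_6 = 2.

x_6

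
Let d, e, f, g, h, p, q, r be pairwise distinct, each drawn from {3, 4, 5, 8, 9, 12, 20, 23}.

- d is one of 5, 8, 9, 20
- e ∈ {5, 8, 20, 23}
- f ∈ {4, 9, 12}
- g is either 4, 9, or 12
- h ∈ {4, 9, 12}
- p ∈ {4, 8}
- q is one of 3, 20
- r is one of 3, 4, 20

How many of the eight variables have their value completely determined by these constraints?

3

The 8 variables together cover exactly {3, 4, 5, 8, 9, 12, 20, 23} — 8 values for 8 variables — and 23 appears only in e's list, so e = 23.
Among the 7 still-open variables, 5 fits only d (and all 7 values in {3, 4, 5, 8, 9, 12, 20} must be used), so d = 5.
The 6 still-open variables draw from only 6 values {3, 4, 8, 9, 12, 20}, so each is used; only p can be 8, hence p = 8.
f, g, h share exactly the 3 values {4, 9, 12}; by pigeonhole those values go to them, so strike 4, 9, 12 from r.
Determined: d=5, e=23, p=8. The other variables each still have more than one consistent value. That makes 3.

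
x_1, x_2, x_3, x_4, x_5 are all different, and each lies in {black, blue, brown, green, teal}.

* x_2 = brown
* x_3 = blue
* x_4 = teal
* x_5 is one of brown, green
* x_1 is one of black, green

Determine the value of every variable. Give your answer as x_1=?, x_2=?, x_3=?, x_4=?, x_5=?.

x_1=black, x_2=brown, x_3=blue, x_4=teal, x_5=green

x_2 must be brown (only option left). Remove brown from x_5.
x_3 must be blue (only option left).
x_4 must be teal (only option left).
x_5 has just one choice, so x_5 = green. Eliminate green elsewhere: x_1.
x_1's domain is down to {black}, so x_1 = black.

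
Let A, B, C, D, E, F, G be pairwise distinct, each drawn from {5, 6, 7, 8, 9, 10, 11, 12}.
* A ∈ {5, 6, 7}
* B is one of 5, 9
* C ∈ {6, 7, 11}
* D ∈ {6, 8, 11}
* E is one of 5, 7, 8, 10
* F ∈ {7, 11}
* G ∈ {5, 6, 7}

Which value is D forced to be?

8

The 7 variables draw from only 7 values {5, 6, 7, 8, 9, 10, 11}, so each is used; only B can be 9, hence B = 9.
The 6 still-open variables draw from only 6 values {5, 6, 7, 8, 10, 11}, so each is used; only E can be 10, hence E = 10.
The 5 still-open variables together cover exactly {5, 6, 7, 8, 11} — 5 values for 5 variables — and 8 appears only in D's list, so D = 8.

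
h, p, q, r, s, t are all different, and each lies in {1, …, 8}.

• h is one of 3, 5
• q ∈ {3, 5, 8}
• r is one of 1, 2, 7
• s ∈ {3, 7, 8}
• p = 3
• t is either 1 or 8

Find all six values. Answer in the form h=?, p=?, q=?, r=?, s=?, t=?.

p's domain is down to {3}, so p = 3. Remove 3 from h, q, s.
That leaves h = 5. Eliminate 5 elsewhere: q.
That leaves q = 8. So s, t can't be 8.
s's domain is down to {7}, so s = 7. Remove 7 from r.
t must be 1 (only option left). Remove 1 from r.
r has just one choice, so r = 2.

h=5, p=3, q=8, r=2, s=7, t=1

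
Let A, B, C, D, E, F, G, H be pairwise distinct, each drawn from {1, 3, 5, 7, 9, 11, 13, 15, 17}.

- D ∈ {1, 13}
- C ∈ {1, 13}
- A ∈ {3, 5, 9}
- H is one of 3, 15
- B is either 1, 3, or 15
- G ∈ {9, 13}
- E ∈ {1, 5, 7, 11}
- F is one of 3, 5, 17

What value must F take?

C and D share exactly the 2 values {1, 13}; by pigeonhole those values go to them, so strike 1, 13 from B, E, G.
G's domain is down to {9}, so G = 9. Remove 9 from A.
The 2 variables B and H are confined to {3, 15}, which locks those values in; drop them from A, F.
A must be 5 (only option left). Remove 5 from E, F.
So F = 17.

17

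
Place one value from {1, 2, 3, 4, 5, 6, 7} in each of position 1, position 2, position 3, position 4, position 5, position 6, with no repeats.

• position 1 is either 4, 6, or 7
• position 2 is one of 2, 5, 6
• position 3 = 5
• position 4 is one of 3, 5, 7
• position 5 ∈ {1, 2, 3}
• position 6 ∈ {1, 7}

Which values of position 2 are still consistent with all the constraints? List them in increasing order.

position 3's domain is down to {5}, so position 3 = 5. So position 2, position 4 can't be 5.
No further eliminations apply; position 2 can still be any of 2, 6.

2, 6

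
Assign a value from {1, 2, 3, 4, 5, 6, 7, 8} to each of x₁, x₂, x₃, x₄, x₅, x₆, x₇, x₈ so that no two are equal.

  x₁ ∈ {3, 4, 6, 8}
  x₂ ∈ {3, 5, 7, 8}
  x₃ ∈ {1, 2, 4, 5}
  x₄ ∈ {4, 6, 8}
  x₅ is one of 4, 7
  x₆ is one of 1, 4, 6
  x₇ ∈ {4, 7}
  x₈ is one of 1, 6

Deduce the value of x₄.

The 8 variables together cover exactly {1, 2, 3, 4, 5, 6, 7, 8} — 8 values for 8 variables — and 2 appears only in x₃'s list, so x₃ = 2.
Among the 7 still-open variables, 5 fits only x₂ (and all 7 values in {1, 3, 4, 5, 6, 7, 8} must be used), so x₂ = 5.
The 6 still-open variables draw from only 6 values {1, 3, 4, 6, 7, 8}, so each is used; only x₁ can be 3, hence x₁ = 3.
Among the 5 still-open variables, 8 fits only x₄ (and all 5 values in {1, 4, 6, 7, 8} must be used), so x₄ = 8.

8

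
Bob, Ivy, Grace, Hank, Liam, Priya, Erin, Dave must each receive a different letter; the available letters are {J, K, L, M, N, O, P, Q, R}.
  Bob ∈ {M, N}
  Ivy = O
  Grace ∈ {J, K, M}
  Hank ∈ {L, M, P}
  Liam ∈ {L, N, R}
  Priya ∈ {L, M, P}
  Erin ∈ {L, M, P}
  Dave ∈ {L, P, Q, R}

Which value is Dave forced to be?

Ivy's domain is down to {O}, so Ivy = O.
The 3 variables Hank, Priya, Erin are confined to {L, M, P}, which locks those values in; drop them from Bob, Grace, Liam, Dave.
That leaves Bob = N. Strike N from Liam.
Liam has just one choice, so Liam = R. Remove R from Dave.
So Dave = Q.

Q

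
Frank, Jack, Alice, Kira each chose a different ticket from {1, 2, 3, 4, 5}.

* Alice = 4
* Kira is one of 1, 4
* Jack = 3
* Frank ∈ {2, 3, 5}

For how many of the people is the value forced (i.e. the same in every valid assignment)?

3

Jack has just one choice, so Jack = 3. So Frank can't be 3.
Alice has just one choice, so Alice = 4. Strike 4 from Kira.
Kira must be 1 (only option left).
Determined: Jack=3, Alice=4, Kira=1. The other people each still have more than one consistent value. That makes 3.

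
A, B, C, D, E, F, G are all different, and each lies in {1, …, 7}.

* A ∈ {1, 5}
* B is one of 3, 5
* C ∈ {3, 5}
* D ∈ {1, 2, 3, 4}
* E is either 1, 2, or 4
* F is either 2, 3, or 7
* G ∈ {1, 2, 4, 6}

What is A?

1

The 7 variables draw from only 7 values {1, 2, 3, 4, 5, 6, 7}, so each is used; only G can be 6, hence G = 6.
The 6 still-open variables draw from only 6 values {1, 2, 3, 4, 5, 7}, so each is used; only F can be 7, hence F = 7.
B and C between them cover only {3, 5} — a naked pair. Remove those values from A, D.
So A = 1.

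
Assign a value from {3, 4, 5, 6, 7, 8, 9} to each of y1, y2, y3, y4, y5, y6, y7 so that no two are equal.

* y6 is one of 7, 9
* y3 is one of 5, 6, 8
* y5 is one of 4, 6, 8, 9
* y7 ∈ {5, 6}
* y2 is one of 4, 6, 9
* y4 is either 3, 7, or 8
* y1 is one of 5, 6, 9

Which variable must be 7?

y6

Among the 7 variables, 3 fits only y4 (and all 7 values in {3, 4, 5, 6, 7, 8, 9} must be used), so y4 = 3.
The 6 still-open variables draw from only 6 values {4, 5, 6, 7, 8, 9}, so each is used; only y6 can be 7, hence y6 = 7.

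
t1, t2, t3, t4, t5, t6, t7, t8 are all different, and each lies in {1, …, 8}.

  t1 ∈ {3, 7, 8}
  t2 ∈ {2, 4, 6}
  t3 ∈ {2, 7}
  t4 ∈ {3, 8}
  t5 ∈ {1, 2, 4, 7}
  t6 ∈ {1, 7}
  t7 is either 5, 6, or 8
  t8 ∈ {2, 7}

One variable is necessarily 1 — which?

t6

The 8 variables draw from only 8 values {1, 2, 3, 4, 5, 6, 7, 8}, so each is used; only t7 can be 5, hence t7 = 5.
The 7 still-open variables draw from only 7 values {1, 2, 3, 4, 6, 7, 8}, so each is used; only t2 can be 6, hence t2 = 6.
The 6 still-open variables draw from only 6 values {1, 2, 3, 4, 7, 8}, so each is used; only t5 can be 4, hence t5 = 4.
Among the 5 still-open variables, 1 fits only t6 (and all 5 values in {1, 2, 3, 7, 8} must be used), so t6 = 1.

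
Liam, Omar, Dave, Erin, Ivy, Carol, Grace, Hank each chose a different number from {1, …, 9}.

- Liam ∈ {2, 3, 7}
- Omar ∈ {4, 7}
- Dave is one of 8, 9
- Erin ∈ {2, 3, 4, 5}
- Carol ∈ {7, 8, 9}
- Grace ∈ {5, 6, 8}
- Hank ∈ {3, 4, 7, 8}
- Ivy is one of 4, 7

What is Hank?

3

The 8 variables draw from only 8 values {2, 3, 4, 5, 6, 7, 8, 9}, so each is used; only Grace can be 6, hence Grace = 6.
Among the 7 still-open variables, 5 fits only Erin (and all 7 values in {2, 3, 4, 5, 7, 8, 9} must be used), so Erin = 5.
The 6 still-open variables draw from only 6 values {2, 3, 4, 7, 8, 9}, so each is used; only Liam can be 2, hence Liam = 2.
The 5 still-open variables draw from only 5 values {3, 4, 7, 8, 9}, so each is used; only Hank can be 3, hence Hank = 3.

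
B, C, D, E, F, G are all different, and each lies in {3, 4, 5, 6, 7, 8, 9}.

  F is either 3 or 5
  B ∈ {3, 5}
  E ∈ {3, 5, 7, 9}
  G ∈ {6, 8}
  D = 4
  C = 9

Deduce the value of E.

7

C must be 9 (only option left). Strike 9 from E.
D has just one choice, so D = 4.
B and F share exactly the 2 values {3, 5}; by pigeonhole those values go to them, so strike 3, 5 from E.
So E = 7.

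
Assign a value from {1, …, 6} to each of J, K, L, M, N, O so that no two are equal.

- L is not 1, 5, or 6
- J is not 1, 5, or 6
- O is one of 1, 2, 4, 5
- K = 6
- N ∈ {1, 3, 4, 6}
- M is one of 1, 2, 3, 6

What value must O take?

K has just one choice, so K = 6. So M, N can't be 6.
The 5 still-open variables draw from only 5 values {1, 2, 3, 4, 5}, so each is used; only O can be 5, hence O = 5.

5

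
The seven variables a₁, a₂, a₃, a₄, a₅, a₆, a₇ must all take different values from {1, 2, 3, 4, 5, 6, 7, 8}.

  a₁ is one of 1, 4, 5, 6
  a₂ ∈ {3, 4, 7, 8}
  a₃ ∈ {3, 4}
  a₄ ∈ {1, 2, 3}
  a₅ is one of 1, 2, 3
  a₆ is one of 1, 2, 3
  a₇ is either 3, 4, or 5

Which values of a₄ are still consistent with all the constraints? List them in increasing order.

a₄, a₅, a₆ share exactly the 3 values {1, 2, 3}; by pigeonhole those values go to them, so strike 1, 2, 3 from a₁, a₂, a₃, a₇.
That leaves a₃ = 4. Remove 4 from a₁, a₂, a₇.
a₇ must be 5 (only option left). So a₁ can't be 5.
a₁'s domain is down to {6}, so a₁ = 6.
No further eliminations apply; a₄ can still be any of 1, 2, 3.

1, 2, 3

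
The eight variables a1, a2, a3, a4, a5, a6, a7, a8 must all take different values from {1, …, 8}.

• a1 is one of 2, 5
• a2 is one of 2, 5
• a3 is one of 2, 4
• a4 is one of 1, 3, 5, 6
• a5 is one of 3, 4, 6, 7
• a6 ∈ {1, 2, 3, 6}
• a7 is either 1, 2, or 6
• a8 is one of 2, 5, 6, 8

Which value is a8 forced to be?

8

Among the 8 variables, 7 fits only a5 (and all 8 values in {1, 2, 3, 4, 5, 6, 7, 8} must be used), so a5 = 7.
Among the 7 still-open variables, 4 fits only a3 (and all 7 values in {1, 2, 3, 4, 5, 6, 8} must be used), so a3 = 4.
The 6 still-open variables draw from only 6 values {1, 2, 3, 5, 6, 8}, so each is used; only a8 can be 8, hence a8 = 8.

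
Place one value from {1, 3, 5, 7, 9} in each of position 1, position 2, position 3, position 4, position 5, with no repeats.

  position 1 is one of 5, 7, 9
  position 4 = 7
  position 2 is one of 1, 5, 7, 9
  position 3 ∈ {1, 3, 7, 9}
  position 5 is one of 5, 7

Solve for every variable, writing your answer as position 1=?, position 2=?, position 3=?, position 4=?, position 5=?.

position 4's domain is down to {7}, so position 4 = 7. Strike 7 from position 1, position 2, position 3, position 5.
That leaves position 5 = 5. Eliminate 5 elsewhere: position 1, position 2.
position 1 must be 9 (only option left). Eliminate 9 elsewhere: position 2, position 3.
position 2's domain is down to {1}, so position 2 = 1. Eliminate 1 elsewhere: position 3.
That leaves position 3 = 3.

position 1=9, position 2=1, position 3=3, position 4=7, position 5=5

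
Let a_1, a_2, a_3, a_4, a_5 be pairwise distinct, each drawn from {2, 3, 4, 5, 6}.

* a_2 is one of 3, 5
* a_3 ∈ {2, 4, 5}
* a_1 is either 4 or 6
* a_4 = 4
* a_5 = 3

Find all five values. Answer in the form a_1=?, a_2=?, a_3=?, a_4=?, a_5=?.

a_4 has just one choice, so a_4 = 4. Strike 4 from a_1, a_3.
a_5's domain is down to {3}, so a_5 = 3. Eliminate 3 elsewhere: a_2.
a_1 must be 6 (only option left).
a_2 has just one choice, so a_2 = 5. Remove 5 from a_3.
a_3's domain is down to {2}, so a_3 = 2.

a_1=6, a_2=5, a_3=2, a_4=4, a_5=3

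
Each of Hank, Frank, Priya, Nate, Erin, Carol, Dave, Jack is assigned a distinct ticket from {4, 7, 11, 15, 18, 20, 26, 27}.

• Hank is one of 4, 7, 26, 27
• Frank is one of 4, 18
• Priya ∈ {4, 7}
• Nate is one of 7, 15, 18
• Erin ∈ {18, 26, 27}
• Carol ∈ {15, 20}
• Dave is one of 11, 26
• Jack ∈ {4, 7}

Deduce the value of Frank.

18

Among the 8 variables, 11 fits only Dave (and all 8 values in {4, 7, 11, 15, 18, 20, 26, 27} must be used), so Dave = 11.
Among the 7 still-open variables, 20 fits only Carol (and all 7 values in {4, 7, 15, 18, 20, 26, 27} must be used), so Carol = 20.
The 6 still-open variables draw from only 6 values {4, 7, 15, 18, 26, 27}, so each is used; only Nate can be 15, hence Nate = 15.
Priya and Jack share exactly the 2 values {4, 7}; by pigeonhole those values go to them, so strike 4, 7 from Hank, Frank.
So Frank = 18.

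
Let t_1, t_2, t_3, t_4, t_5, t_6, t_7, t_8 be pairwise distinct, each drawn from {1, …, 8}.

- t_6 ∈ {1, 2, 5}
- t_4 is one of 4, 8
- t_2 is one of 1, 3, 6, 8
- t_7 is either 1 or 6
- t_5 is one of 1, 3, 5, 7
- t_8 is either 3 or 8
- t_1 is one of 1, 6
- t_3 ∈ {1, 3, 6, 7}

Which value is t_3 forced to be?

7

The 8 variables draw from only 8 values {1, 2, 3, 4, 5, 6, 7, 8}, so each is used; only t_6 can be 2, hence t_6 = 2.
The 7 still-open variables draw from only 7 values {1, 3, 4, 5, 6, 7, 8}, so each is used; only t_4 can be 4, hence t_4 = 4.
Among the 6 still-open variables, 5 fits only t_5 (and all 6 values in {1, 3, 5, 6, 7, 8} must be used), so t_5 = 5.
Among the 5 still-open variables, 7 fits only t_3 (and all 5 values in {1, 3, 6, 7, 8} must be used), so t_3 = 7.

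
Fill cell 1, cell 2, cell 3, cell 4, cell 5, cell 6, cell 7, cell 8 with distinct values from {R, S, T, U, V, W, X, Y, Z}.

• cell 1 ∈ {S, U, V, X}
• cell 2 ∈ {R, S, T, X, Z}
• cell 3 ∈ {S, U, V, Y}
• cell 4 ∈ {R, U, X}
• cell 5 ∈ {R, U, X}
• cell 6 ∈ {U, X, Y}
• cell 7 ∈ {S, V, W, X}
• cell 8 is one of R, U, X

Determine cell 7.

cell 4, cell 5, cell 8 between them cover only {R, U, X} — a naked triple. Remove those values from cell 1, cell 2, cell 3, cell 6, cell 7.
cell 6 has just one choice, so cell 6 = Y. Strike Y from cell 3.
cell 1 and cell 3 share exactly the 2 values {S, V}; by pigeonhole those values go to them, so strike S, V from cell 2, cell 7.
So cell 7 = W.

W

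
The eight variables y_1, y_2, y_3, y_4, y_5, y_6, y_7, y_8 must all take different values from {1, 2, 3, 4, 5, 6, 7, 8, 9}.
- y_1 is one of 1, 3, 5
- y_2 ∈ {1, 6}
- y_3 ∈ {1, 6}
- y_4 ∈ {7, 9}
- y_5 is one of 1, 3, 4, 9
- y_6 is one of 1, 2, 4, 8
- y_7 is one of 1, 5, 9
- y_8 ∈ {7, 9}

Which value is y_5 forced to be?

The 2 variables y_2 and y_3 are confined to {1, 6}, which locks those values in; drop them from y_1, y_5, y_6, y_7.
The 2 variables y_4 and y_8 are confined to {7, 9}, which locks those values in; drop them from y_5, y_7.
That leaves y_7 = 5. So y_1 can't be 5.
That leaves y_1 = 3. Strike 3 from y_5.
So y_5 = 4.

4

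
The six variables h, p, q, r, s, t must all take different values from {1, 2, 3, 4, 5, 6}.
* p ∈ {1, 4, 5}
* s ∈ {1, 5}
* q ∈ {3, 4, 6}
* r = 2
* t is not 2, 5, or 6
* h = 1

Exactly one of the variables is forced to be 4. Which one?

h has just one choice, so h = 1. Eliminate 1 elsewhere: p, s, t.
That leaves r = 2.
That leaves s = 5. Eliminate 5 elsewhere: p.
So 4 goes to p.

p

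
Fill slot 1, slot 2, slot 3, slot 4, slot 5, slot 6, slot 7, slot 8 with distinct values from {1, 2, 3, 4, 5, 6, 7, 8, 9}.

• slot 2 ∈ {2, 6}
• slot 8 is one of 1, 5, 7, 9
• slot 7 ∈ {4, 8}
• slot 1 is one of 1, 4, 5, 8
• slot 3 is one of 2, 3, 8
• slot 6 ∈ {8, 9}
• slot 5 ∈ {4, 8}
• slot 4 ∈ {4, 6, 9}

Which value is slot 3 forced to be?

The 2 variables slot 5 and slot 7 are confined to {4, 8}, which locks those values in; drop them from slot 1, slot 3, slot 4, slot 6.
That leaves slot 6 = 9. Eliminate 9 elsewhere: slot 4, slot 8.
That leaves slot 4 = 6. Eliminate 6 elsewhere: slot 2.
slot 2's domain is down to {2}, so slot 2 = 2. Remove 2 from slot 3.
So slot 3 = 3.

3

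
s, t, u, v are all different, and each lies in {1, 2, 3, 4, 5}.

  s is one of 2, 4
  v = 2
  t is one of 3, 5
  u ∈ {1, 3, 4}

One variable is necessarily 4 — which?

s

v must be 2 (only option left). Remove 2 from s.
So 4 goes to s.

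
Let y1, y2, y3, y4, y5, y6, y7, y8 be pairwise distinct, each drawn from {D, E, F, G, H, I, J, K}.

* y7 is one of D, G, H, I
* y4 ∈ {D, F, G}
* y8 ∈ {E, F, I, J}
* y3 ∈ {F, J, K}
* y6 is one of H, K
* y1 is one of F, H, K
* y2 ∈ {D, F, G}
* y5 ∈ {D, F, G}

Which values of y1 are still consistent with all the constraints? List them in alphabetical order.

H, K

The 8 variables together cover exactly {D, E, F, G, H, I, J, K} — 8 values for 8 variables — and E appears only in y8's list, so y8 = E.
Among the 7 still-open variables, I fits only y7 (and all 7 values in {D, F, G, H, I, J, K} must be used), so y7 = I.
The 6 still-open variables together cover exactly {D, F, G, H, J, K} — 6 values for 6 variables — and J appears only in y3's list, so y3 = J.
y2, y4, y5 between them cover only {D, F, G} — a naked triple. Remove those values from y1.
No further eliminations apply; y1 can still be any of H, K.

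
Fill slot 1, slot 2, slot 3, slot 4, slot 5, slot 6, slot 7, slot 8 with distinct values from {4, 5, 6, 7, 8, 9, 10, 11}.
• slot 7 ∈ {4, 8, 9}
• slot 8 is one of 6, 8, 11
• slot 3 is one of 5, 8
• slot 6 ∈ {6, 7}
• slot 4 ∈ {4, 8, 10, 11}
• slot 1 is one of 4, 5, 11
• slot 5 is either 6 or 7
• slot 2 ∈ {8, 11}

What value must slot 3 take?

Among the 8 variables, 9 fits only slot 7 (and all 8 values in {4, 5, 6, 7, 8, 9, 10, 11} must be used), so slot 7 = 9.
Among the 7 still-open variables, 10 fits only slot 4 (and all 7 values in {4, 5, 6, 7, 8, 10, 11} must be used), so slot 4 = 10.
The 6 still-open variables draw from only 6 values {4, 5, 6, 7, 8, 11}, so each is used; only slot 1 can be 4, hence slot 1 = 4.
The 5 still-open variables together cover exactly {5, 6, 7, 8, 11} — 5 values for 5 variables — and 5 appears only in slot 3's list, so slot 3 = 5.

5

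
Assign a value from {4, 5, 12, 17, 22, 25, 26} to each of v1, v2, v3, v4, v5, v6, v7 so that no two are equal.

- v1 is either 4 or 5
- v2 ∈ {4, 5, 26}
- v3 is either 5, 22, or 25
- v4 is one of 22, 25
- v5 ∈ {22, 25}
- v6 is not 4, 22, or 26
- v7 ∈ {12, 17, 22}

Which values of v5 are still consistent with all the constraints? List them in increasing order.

The 7 variables draw from only 7 values {4, 5, 12, 17, 22, 25, 26}, so each is used; only v2 can be 26, hence v2 = 26.
The 6 still-open variables draw from only 6 values {4, 5, 12, 17, 22, 25}, so each is used; only v1 can be 4, hence v1 = 4.
v4 and v5 share exactly the 2 values {22, 25}; by pigeonhole those values go to them, so strike 22, 25 from v3, v6, v7.
v3 has just one choice, so v3 = 5. Strike 5 from v6.
No further eliminations apply; v5 can still be any of 22, 25.

22, 25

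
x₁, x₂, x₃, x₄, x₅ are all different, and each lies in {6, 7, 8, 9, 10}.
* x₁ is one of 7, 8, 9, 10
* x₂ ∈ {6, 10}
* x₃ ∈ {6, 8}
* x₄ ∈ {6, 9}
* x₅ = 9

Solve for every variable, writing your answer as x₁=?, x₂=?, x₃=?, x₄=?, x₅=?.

x₁=7, x₂=10, x₃=8, x₄=6, x₅=9

x₅'s domain is down to {9}, so x₅ = 9. Eliminate 9 elsewhere: x₁, x₄.
x₄ must be 6 (only option left). Remove 6 from x₂, x₃.
x₂ has just one choice, so x₂ = 10. So x₁ can't be 10.
That leaves x₃ = 8. So x₁ can't be 8.
x₁ has just one choice, so x₁ = 7.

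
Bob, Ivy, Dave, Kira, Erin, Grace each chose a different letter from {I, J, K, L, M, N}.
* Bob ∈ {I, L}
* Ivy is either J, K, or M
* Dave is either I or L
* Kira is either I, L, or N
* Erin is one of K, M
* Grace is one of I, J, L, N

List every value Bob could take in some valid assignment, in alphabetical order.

I, L

Bob and Dave share exactly the 2 values {I, L}; by pigeonhole those values go to them, so strike I, L from Kira, Grace.
Kira must be N (only option left). Remove N from Grace.
That leaves Grace = J. So Ivy can't be J.
No further eliminations apply; Bob can still be any of I, L.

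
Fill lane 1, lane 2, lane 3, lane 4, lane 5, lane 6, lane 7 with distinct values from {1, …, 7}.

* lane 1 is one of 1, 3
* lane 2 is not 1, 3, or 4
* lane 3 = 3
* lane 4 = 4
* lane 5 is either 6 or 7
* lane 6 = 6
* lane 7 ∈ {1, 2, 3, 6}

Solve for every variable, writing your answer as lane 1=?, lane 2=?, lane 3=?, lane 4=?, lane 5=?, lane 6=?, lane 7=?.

lane 1=1, lane 2=5, lane 3=3, lane 4=4, lane 5=7, lane 6=6, lane 7=2

lane 3's domain is down to {3}, so lane 3 = 3. So lane 1, lane 7 can't be 3.
lane 4 must be 4 (only option left).
That leaves lane 6 = 6. Eliminate 6 elsewhere: lane 2, lane 5, lane 7.
lane 1 must be 1 (only option left). So lane 7 can't be 1.
lane 5 must be 7 (only option left). Eliminate 7 elsewhere: lane 2.
lane 7 must be 2 (only option left). So lane 2 can't be 2.
lane 2 has just one choice, so lane 2 = 5.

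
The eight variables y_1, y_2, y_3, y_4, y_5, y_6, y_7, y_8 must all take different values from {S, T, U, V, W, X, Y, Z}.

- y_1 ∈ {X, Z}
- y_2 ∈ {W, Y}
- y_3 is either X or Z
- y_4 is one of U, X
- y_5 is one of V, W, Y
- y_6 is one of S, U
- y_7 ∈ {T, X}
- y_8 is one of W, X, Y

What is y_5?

V

Among the 8 variables, S fits only y_6 (and all 8 values in {S, T, U, V, W, X, Y, Z} must be used), so y_6 = S.
Among the 7 still-open variables, T fits only y_7 (and all 7 values in {T, U, V, W, X, Y, Z} must be used), so y_7 = T.
The 6 still-open variables together cover exactly {U, V, W, X, Y, Z} — 6 values for 6 variables — and U appears only in y_4's list, so y_4 = U.
Among the 5 still-open variables, V fits only y_5 (and all 5 values in {V, W, X, Y, Z} must be used), so y_5 = V.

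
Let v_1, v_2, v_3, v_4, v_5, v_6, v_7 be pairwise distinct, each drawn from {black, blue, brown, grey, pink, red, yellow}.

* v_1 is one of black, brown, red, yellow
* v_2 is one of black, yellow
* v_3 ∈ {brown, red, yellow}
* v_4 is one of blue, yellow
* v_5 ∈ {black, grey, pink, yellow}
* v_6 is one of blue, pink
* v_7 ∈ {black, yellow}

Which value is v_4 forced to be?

The 7 variables together cover exactly {black, blue, brown, grey, pink, red, yellow} — 7 values for 7 variables — and grey appears only in v_5's list, so v_5 = grey.
The 6 still-open variables draw from only 6 values {black, blue, brown, pink, red, yellow}, so each is used; only v_6 can be pink, hence v_6 = pink.
The 5 still-open variables draw from only 5 values {black, blue, brown, red, yellow}, so each is used; only v_4 can be blue, hence v_4 = blue.

blue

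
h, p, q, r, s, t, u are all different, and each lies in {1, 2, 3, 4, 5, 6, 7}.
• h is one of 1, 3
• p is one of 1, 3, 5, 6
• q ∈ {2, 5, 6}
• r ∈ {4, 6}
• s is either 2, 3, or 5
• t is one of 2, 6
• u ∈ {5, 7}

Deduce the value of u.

7

The 7 variables draw from only 7 values {1, 2, 3, 4, 5, 6, 7}, so each is used; only r can be 4, hence r = 4.
Among the 6 still-open variables, 7 fits only u (and all 6 values in {1, 2, 3, 5, 6, 7} must be used), so u = 7.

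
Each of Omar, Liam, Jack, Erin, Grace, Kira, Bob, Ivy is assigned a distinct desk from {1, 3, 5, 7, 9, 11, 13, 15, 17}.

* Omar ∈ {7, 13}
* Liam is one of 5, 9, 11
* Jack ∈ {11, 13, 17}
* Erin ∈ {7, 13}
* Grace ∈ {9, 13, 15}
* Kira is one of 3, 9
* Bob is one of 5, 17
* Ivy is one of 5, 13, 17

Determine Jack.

11

The 8 variables draw from only 8 values {3, 5, 7, 9, 11, 13, 15, 17}, so each is used; only Kira can be 3, hence Kira = 3.
Among the 7 still-open variables, 15 fits only Grace (and all 7 values in {5, 7, 9, 11, 13, 15, 17} must be used), so Grace = 15.
The 6 still-open variables draw from only 6 values {5, 7, 9, 11, 13, 17}, so each is used; only Liam can be 9, hence Liam = 9.
Among the 5 still-open variables, 11 fits only Jack (and all 5 values in {5, 7, 11, 13, 17} must be used), so Jack = 11.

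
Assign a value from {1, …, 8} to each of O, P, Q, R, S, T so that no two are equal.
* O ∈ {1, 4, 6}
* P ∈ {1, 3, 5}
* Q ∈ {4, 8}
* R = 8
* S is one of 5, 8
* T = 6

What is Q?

4

R has just one choice, so R = 8. Strike 8 from Q, S.
So Q = 4.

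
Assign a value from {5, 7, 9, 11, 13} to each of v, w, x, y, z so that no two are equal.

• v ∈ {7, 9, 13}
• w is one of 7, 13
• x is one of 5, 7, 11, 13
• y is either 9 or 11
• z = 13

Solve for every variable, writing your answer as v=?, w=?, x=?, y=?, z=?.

z must be 13 (only option left). Strike 13 from v, w, x.
w's domain is down to {7}, so w = 7. Eliminate 7 elsewhere: v, x.
v's domain is down to {9}, so v = 9. Strike 9 from y.
That leaves y = 11. Remove 11 from x.
That leaves x = 5.

v=9, w=7, x=5, y=11, z=13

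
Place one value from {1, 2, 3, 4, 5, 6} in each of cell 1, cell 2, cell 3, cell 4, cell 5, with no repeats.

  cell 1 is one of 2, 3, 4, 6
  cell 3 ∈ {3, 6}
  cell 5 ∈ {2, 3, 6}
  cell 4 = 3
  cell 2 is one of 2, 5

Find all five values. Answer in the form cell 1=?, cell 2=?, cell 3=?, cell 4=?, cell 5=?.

cell 4's domain is down to {3}, so cell 4 = 3. So cell 1, cell 3, cell 5 can't be 3.
cell 3 has just one choice, so cell 3 = 6. So cell 1, cell 5 can't be 6.
cell 5 must be 2 (only option left). Remove 2 from cell 1, cell 2.
That leaves cell 1 = 4.
That leaves cell 2 = 5.

cell 1=4, cell 2=5, cell 3=6, cell 4=3, cell 5=2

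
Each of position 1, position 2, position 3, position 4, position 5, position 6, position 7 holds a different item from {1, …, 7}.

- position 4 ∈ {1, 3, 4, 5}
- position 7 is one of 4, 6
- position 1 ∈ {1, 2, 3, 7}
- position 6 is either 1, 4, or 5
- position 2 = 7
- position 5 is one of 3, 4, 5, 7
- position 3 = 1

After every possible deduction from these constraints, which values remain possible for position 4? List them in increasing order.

position 2 has just one choice, so position 2 = 7. Eliminate 7 elsewhere: position 1, position 5.
position 3 has just one choice, so position 3 = 1. So position 1, position 4, position 6 can't be 1.
The 5 still-open variables draw from only 5 values {2, 3, 4, 5, 6}, so each is used; only position 1 can be 2, hence position 1 = 2.
The 4 still-open variables draw from only 4 values {3, 4, 5, 6}, so each is used; only position 7 can be 6, hence position 7 = 6.
No further eliminations apply; position 4 can still be any of 3, 4, 5.

3, 4, 5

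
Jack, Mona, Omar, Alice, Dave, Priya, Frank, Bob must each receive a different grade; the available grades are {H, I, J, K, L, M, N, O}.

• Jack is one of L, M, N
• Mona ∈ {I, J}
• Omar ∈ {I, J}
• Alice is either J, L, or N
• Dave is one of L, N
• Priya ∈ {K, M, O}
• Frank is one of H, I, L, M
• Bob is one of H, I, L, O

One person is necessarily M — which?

Jack

The 8 variables draw from only 8 values {H, I, J, K, L, M, N, O}, so each is used; only Priya can be K, hence Priya = K.
Among the 7 still-open variables, O fits only Bob (and all 7 values in {H, I, J, L, M, N, O} must be used), so Bob = O.
The 6 still-open variables together cover exactly {H, I, J, L, M, N} — 6 values for 6 variables — and H appears only in Frank's list, so Frank = H.
Among the 5 still-open variables, M fits only Jack (and all 5 values in {I, J, L, M, N} must be used), so Jack = M.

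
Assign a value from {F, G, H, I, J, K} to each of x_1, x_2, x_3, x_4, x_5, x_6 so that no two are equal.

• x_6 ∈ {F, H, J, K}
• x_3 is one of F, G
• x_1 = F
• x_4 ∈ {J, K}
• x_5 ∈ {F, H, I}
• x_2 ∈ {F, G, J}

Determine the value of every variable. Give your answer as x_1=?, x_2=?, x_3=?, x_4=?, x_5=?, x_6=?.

x_1 has just one choice, so x_1 = F. Strike F from x_2, x_3, x_5, x_6.
x_3's domain is down to {G}, so x_3 = G. So x_2 can't be G.
x_2 must be J (only option left). Eliminate J elsewhere: x_4, x_6.
x_4's domain is down to {K}, so x_4 = K. So x_6 can't be K.
That leaves x_6 = H. Remove H from x_5.
x_5 must be I (only option left).

x_1=F, x_2=J, x_3=G, x_4=K, x_5=I, x_6=H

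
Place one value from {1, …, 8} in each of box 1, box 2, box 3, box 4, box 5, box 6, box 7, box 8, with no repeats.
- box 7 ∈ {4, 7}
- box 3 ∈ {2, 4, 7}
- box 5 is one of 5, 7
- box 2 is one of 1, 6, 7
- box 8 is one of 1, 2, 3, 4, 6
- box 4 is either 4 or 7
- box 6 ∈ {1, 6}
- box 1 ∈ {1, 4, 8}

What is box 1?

The 8 variables draw from only 8 values {1, 2, 3, 4, 5, 6, 7, 8}, so each is used; only box 8 can be 3, hence box 8 = 3.
The 7 still-open variables draw from only 7 values {1, 2, 4, 5, 6, 7, 8}, so each is used; only box 3 can be 2, hence box 3 = 2.
The 6 still-open variables draw from only 6 values {1, 4, 5, 6, 7, 8}, so each is used; only box 5 can be 5, hence box 5 = 5.
Among the 5 still-open variables, 8 fits only box 1 (and all 5 values in {1, 4, 6, 7, 8} must be used), so box 1 = 8.

8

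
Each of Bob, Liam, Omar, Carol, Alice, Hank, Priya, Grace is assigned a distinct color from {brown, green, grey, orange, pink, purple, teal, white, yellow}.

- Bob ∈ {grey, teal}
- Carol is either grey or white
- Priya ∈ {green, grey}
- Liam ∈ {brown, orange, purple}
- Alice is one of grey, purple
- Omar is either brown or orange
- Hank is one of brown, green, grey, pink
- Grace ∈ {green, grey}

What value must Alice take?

purple

Among the 8 variables, pink fits only Hank (and all 8 values in {brown, green, grey, orange, pink, purple, teal, white} must be used), so Hank = pink.
The 7 still-open variables draw from only 7 values {brown, green, grey, orange, purple, teal, white}, so each is used; only Bob can be teal, hence Bob = teal.
The 6 still-open variables together cover exactly {brown, green, grey, orange, purple, white} — 6 values for 6 variables — and white appears only in Carol's list, so Carol = white.
The 2 variables Priya and Grace are confined to {green, grey}, which locks those values in; drop them from Alice.
So Alice = purple.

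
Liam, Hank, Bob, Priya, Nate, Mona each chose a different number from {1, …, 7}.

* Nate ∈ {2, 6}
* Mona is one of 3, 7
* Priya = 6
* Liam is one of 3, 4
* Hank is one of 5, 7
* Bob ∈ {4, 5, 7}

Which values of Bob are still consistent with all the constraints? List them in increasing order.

4, 5, 7

Priya has just one choice, so Priya = 6. Eliminate 6 elsewhere: Nate.
Nate's domain is down to {2}, so Nate = 2.
No further eliminations apply; Bob can still be any of 4, 5, 7.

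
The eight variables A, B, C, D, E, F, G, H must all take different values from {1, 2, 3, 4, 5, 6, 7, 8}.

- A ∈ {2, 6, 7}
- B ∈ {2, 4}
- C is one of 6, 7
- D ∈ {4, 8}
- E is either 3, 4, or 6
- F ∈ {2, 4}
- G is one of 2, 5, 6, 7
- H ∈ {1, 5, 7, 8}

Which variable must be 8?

D

The 8 variables draw from only 8 values {1, 2, 3, 4, 5, 6, 7, 8}, so each is used; only H can be 1, hence H = 1.
The 7 still-open variables together cover exactly {2, 3, 4, 5, 6, 7, 8} — 7 values for 7 variables — and 3 appears only in E's list, so E = 3.
Among the 6 still-open variables, 5 fits only G (and all 6 values in {2, 4, 5, 6, 7, 8} must be used), so G = 5.
The 5 still-open variables together cover exactly {2, 4, 6, 7, 8} — 5 values for 5 variables — and 8 appears only in D's list, so D = 8.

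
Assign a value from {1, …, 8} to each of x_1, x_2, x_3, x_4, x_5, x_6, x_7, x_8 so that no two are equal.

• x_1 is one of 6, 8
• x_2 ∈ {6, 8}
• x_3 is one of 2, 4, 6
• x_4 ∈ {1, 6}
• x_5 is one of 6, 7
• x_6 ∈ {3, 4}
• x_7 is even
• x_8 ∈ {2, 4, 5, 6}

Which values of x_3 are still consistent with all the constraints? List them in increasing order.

2, 4

The 8 variables together cover exactly {1, 2, 3, 4, 5, 6, 7, 8} — 8 values for 8 variables — and 1 appears only in x_4's list, so x_4 = 1.
The 7 still-open variables together cover exactly {2, 3, 4, 5, 6, 7, 8} — 7 values for 7 variables — and 3 appears only in x_6's list, so x_6 = 3.
The 6 still-open variables draw from only 6 values {2, 4, 5, 6, 7, 8}, so each is used; only x_8 can be 5, hence x_8 = 5.
Among the 5 still-open variables, 7 fits only x_5 (and all 5 values in {2, 4, 6, 7, 8} must be used), so x_5 = 7.
x_1 and x_2 share exactly the 2 values {6, 8}; by pigeonhole those values go to them, so strike 6, 8 from x_3, x_7.
No further eliminations apply; x_3 can still be any of 2, 4.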